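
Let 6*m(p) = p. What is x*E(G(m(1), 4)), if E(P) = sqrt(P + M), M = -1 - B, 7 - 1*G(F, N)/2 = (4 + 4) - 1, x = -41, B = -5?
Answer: -82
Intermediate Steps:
m(p) = p/6
G(F, N) = 0 (G(F, N) = 14 - 2*((4 + 4) - 1) = 14 - 2*(8 - 1) = 14 - 2*7 = 14 - 14 = 0)
M = 4 (M = -1 - 1*(-5) = -1 + 5 = 4)
E(P) = sqrt(4 + P) (E(P) = sqrt(P + 4) = sqrt(4 + P))
x*E(G(m(1), 4)) = -41*sqrt(4 + 0) = -41*sqrt(4) = -41*2 = -82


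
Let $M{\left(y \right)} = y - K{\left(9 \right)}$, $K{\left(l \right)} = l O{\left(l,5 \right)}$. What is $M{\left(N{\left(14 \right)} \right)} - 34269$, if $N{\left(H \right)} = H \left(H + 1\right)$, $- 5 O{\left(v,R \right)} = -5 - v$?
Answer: $- \frac{170421}{5} \approx -34084.0$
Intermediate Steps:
$O{\left(v,R \right)} = 1 + \frac{v}{5}$ ($O{\left(v,R \right)} = - \frac{-5 - v}{5} = 1 + \frac{v}{5}$)
$N{\left(H \right)} = H \left(1 + H\right)$
$K{\left(l \right)} = l \left(1 + \frac{l}{5}\right)$
$M{\left(y \right)} = - \frac{126}{5} + y$ ($M{\left(y \right)} = y - \frac{1}{5} \cdot 9 \left(5 + 9\right) = y - \frac{1}{5} \cdot 9 \cdot 14 = y - \frac{126}{5} = - \frac{126}{5} + y$)
$M{\left(N{\left(14 \right)} \right)} - 34269 = \left(- \frac{126}{5} + 14 \left(1 + 14\right)\right) - 34269 = \left(- \frac{126}{5} + 14 \cdot 15\right) - 34269 = \left(- \frac{126}{5} + 210\right) - 34269 = \frac{924}{5} - 34269 = - \frac{170421}{5}$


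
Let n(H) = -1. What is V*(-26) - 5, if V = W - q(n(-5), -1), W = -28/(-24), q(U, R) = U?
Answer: -184/3 ≈ -61.333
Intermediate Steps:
W = 7/6 (W = -28*(-1/24) = 7/6 ≈ 1.1667)
V = 13/6 (V = 7/6 - 1*(-1) = 7/6 + 1 = 13/6 ≈ 2.1667)
V*(-26) - 5 = (13/6)*(-26) - 5 = -169/3 - 5 = -184/3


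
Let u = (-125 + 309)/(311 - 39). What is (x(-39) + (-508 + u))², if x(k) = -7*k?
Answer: 63473089/1156 ≈ 54908.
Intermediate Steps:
u = 23/34 (u = 184/272 = 184*(1/272) = 23/34 ≈ 0.67647)
(x(-39) + (-508 + u))² = (-7*(-39) + (-508 + 23/34))² = (273 - 17249/34)² = (-7967/34)² = 63473089/1156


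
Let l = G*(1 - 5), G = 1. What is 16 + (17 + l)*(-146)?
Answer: -1882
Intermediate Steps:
l = -4 (l = 1*(1 - 5) = 1*(-4) = -4)
16 + (17 + l)*(-146) = 16 + (17 - 4)*(-146) = 16 + 13*(-146) = 16 - 1898 = -1882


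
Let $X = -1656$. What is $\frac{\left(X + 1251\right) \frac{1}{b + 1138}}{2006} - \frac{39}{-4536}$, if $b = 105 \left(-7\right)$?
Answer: $\frac{4948537}{611164008} \approx 0.0080969$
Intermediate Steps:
$b = -735$
$\frac{\left(X + 1251\right) \frac{1}{b + 1138}}{2006} - \frac{39}{-4536} = \frac{\left(-1656 + 1251\right) \frac{1}{-735 + 1138}}{2006} - \frac{39}{-4536} = - \frac{405}{403} \cdot \frac{1}{2006} - - \frac{13}{1512} = \left(-405\right) \frac{1}{403} \cdot \frac{1}{2006} + \frac{13}{1512} = \left(- \frac{405}{403}\right) \frac{1}{2006} + \frac{13}{1512} = - \frac{405}{808418} + \frac{13}{1512} = \frac{4948537}{611164008}$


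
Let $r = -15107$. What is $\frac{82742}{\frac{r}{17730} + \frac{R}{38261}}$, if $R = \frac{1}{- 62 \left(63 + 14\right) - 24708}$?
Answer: $- \frac{18804653536172265}{193646127313} \approx -97108.0$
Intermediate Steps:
$R = - \frac{1}{29482}$ ($R = \frac{1}{\left(-62\right) 77 - 24708} = \frac{1}{-4774 - 24708} = \frac{1}{-29482} = - \frac{1}{29482} \approx -3.3919 \cdot 10^{-5}$)
$\frac{82742}{\frac{r}{17730} + \frac{R}{38261}} = \frac{82742}{- \frac{15107}{17730} - \frac{1}{29482 \cdot 38261}} = \frac{82742}{\left(-15107\right) \frac{1}{17730} - \frac{1}{1128010802}} = \frac{82742}{- \frac{15107}{17730} - \frac{1}{1128010802}} = \frac{82742}{- \frac{4260214800886}{4999907879865}} = 82742 \left(- \frac{4999907879865}{4260214800886}\right) = - \frac{18804653536172265}{193646127313}$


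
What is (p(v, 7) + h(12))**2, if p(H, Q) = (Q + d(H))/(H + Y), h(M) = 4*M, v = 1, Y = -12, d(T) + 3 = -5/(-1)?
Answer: 269361/121 ≈ 2226.1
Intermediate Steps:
d(T) = 2 (d(T) = -3 - 5/(-1) = -3 - 5*(-1) = -3 + 5 = 2)
p(H, Q) = (2 + Q)/(-12 + H) (p(H, Q) = (Q + 2)/(H - 12) = (2 + Q)/(-12 + H))
(p(v, 7) + h(12))**2 = ((2 + 7)/(-12 + 1) + 4*12)**2 = (9/(-11) + 48)**2 = (-1/11*9 + 48)**2 = (-9/11 + 48)**2 = (519/11)**2 = 269361/121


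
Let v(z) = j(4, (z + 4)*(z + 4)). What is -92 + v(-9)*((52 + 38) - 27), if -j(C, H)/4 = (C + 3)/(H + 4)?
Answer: -4432/29 ≈ -152.83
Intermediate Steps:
j(C, H) = -4*(3 + C)/(4 + H) (j(C, H) = -4*(C + 3)/(H + 4) = -4*(3 + C)/(4 + H))
v(z) = -28/(4 + (4 + z)**2) (v(z) = 4*(-3 - 1*4)/(4 + (z + 4)*(z + 4)) = 4*(-3 - 4)/(4 + (4 + z)*(4 + z)) = 4*(-7)/(4 + (4 + z)**2) = -28/(4 + (4 + z)**2))
-92 + v(-9)*((52 + 38) - 27) = -92 + (-28/(4 + (4 - 9)**2))*((52 + 38) - 27) = -92 + (-28/(4 + (-5)**2))*(90 - 27) = -92 - 28/(4 + 25)*63 = -92 - 28/29*63 = -92 - 1764/29 = -4432/29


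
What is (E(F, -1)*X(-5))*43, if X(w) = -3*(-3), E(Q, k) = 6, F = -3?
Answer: 2322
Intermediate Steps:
X(w) = 9
(E(F, -1)*X(-5))*43 = (6*9)*43 = 54*43 = 2322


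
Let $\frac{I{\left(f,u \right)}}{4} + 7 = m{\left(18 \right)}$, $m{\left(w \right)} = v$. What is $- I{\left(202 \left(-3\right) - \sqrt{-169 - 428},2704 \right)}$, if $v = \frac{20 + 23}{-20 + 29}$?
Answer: $\frac{80}{9} \approx 8.8889$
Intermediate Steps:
$v = \frac{43}{9} \approx 4.7778$
$m{\left(w \right)} = \frac{43}{9}$
$I{\left(f,u \right)} = - \frac{80}{9}$ ($I{\left(f,u \right)} = -28 + 4 \cdot \frac{43}{9} = -28 + \frac{172}{9} = - \frac{80}{9}$)
$- I{\left(202 \left(-3\right) - \sqrt{-169 - 428},2704 \right)} = \left(-1\right) \left(- \frac{80}{9}\right) = \frac{80}{9}$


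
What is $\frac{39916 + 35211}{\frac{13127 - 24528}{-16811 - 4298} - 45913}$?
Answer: $- \frac{1585855843}{969166116} \approx -1.6363$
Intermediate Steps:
$\frac{39916 + 35211}{\frac{13127 - 24528}{-16811 - 4298} - 45913} = \frac{75127}{- \frac{11401}{-21109} - 45913} = \frac{75127}{\left(-11401\right) \left(- \frac{1}{21109}\right) - 45913} = \frac{75127}{\frac{11401}{21109} - 45913} = \frac{75127}{- \frac{969166116}{21109}} = 75127 \left(- \frac{21109}{969166116}\right) = - \frac{1585855843}{969166116}$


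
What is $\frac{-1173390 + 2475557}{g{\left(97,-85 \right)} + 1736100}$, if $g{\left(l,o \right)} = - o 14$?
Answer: $\frac{1302167}{1737290} \approx 0.74954$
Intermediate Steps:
$g{\left(l,o \right)} = - 14 o$
$\frac{-1173390 + 2475557}{g{\left(97,-85 \right)} + 1736100} = \frac{-1173390 + 2475557}{\left(-14\right) \left(-85\right) + 1736100} = \frac{1302167}{1190 + 1736100} = \frac{1302167}{1737290}$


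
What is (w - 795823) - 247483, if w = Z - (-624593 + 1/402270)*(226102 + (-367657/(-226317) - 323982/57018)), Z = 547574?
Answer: 427190629158356660701516/3025028838195 ≈ 1.4122e+11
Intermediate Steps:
w = 427193785189093722574186/3025028838195 (w = 547574 - (-624593 + 1/402270)*(226102 + (-367657/(-226317) - 323982/57018)) = 547574 - (-624593 + 1/402270)*(226102 + (-367657*(-1/226317) - 323982*1/57018)) = 547574 - (-251255026109)*(226102 + (367657/226317 - 53997/9503))/402270 = 547574 - (-251255026109)*(226102 - 671276506/165437727)/402270 = 547574 - (-251255026109)*37405129673648/(402270*165437727) = 547574 - 1*(-427192128761952676785256/3025028838195) = 547574 + 427192128761952676785256/3025028838195 = 427193785189093722574186/3025028838195 ≈ 1.4122e+11)
(w - 795823) - 247483 = (427193785189093722574186/3025028838195 - 795823) - 247483 = 427191377801568623714701/3025028838195 - 247483 = 427190629158356660701516/3025028838195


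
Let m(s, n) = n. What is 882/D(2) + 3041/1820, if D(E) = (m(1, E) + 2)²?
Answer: 206737/3640 ≈ 56.796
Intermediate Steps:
D(E) = (2 + E)² (D(E) = (E + 2)² = (2 + E)²)
882/D(2) + 3041/1820 = 882/((2 + 2)²) + 3041/1820 = 882/(4²) + 3041*(1/1820) = 882/16 + 3041/1820 = 882*(1/16) + 3041/1820 = 441/8 + 3041/1820 = 206737/3640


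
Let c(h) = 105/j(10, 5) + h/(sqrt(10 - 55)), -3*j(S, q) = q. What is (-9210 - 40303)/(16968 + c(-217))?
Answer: -768689325/262451086 + 4604709*I*sqrt(5)/1837157602 ≈ -2.9289 + 0.0056046*I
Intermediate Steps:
j(S, q) = -q/3
c(h) = -63 - I*h*sqrt(5)/15 (c(h) = 105/((-1/3*5)) + h/(sqrt(10 - 55)) = 105/(-5/3) + h/(sqrt(-45)) = 105*(-3/5) + h/((3*I*sqrt(5))) = -63 + h*(-I*sqrt(5)/15) = -63 - I*h*sqrt(5)/15)
(-9210 - 40303)/(16968 + c(-217)) = (-9210 - 40303)/(16968 + (-63 - 1/15*I*(-217)*sqrt(5))) = -49513/(16968 + (-63 + 217*I*sqrt(5)/15)) = -49513/(16905 + 217*I*sqrt(5)/15)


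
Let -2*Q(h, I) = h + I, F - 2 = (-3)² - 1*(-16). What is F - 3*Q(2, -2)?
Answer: 27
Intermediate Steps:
F = 27 (F = 2 + ((-3)² - 1*(-16)) = 2 + (9 + 16) = 2 + 25 = 27)
Q(h, I) = -I/2 - h/2 (Q(h, I) = -(h + I)/2 = -(I + h)/2 = -I/2 - h/2)
F - 3*Q(2, -2) = 27 - 3*(-½*(-2) - ½*2) = 27 - 3*(1 - 1) = 27 - 3*0 = 27 + 0 = 27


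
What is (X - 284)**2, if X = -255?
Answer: 290521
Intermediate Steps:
(X - 284)**2 = (-255 - 284)**2 = (-539)**2 = 290521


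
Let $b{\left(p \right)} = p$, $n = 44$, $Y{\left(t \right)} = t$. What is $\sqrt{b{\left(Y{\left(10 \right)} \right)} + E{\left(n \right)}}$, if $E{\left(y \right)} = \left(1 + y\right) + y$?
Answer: $3 \sqrt{11} \approx 9.9499$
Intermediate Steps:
$E{\left(y \right)} = 1 + 2 y$
$\sqrt{b{\left(Y{\left(10 \right)} \right)} + E{\left(n \right)}} = \sqrt{10 + \left(1 + 2 \cdot 44\right)} = \sqrt{10 + \left(1 + 88\right)} = \sqrt{10 + 89} = \sqrt{99} = 3 \sqrt{11}$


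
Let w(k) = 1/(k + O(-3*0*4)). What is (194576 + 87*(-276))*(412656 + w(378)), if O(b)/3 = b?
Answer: 13302624844258/189 ≈ 7.0384e+10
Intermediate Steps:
O(b) = 3*b
w(k) = 1/k (w(k) = 1/(k + 3*(-3*0*4)) = 1/(k + 3*(0*4)) = 1/(k + 3*0) = 1/(k + 0) = 1/k)
(194576 + 87*(-276))*(412656 + w(378)) = (194576 + 87*(-276))*(412656 + 1/378) = (194576 - 24012)*(412656 + 1/378) = 170564*(155983969/378) = 13302624844258/189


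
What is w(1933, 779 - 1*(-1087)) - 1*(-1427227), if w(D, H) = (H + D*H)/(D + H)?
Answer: 5425644217/3799 ≈ 1.4282e+6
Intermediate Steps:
w(D, H) = (H + D*H)/(D + H)
w(1933, 779 - 1*(-1087)) - 1*(-1427227) = (779 - 1*(-1087))*(1 + 1933)/(1933 + (779 - 1*(-1087))) - 1*(-1427227) = (779 + 1087)*1934/(1933 + (779 + 1087)) + 1427227 = 1866*1934/(1933 + 1866) + 1427227 = 1866*1934/3799 + 1427227 = 1866*(1/3799)*1934 + 1427227 = 3608844/3799 + 1427227 = 5425644217/3799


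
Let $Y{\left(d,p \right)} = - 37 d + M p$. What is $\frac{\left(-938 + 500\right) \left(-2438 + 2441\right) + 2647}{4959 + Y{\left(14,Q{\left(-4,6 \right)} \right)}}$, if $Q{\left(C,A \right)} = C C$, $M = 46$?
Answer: $\frac{43}{167} \approx 0.25748$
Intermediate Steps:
$Q{\left(C,A \right)} = C^{2}$
$Y{\left(d,p \right)} = - 37 d + 46 p$
$\frac{\left(-938 + 500\right) \left(-2438 + 2441\right) + 2647}{4959 + Y{\left(14,Q{\left(-4,6 \right)} \right)}} = \frac{\left(-938 + 500\right) \left(-2438 + 2441\right) + 2647}{4959 + \left(\left(-37\right) 14 + 46 \left(-4\right)^{2}\right)} = \frac{\left(-438\right) 3 + 2647}{4959 + \left(-518 + 46 \cdot 16\right)} = \frac{-1314 + 2647}{4959 + \left(-518 + 736\right)} = \frac{1333}{4959 + 218} = \frac{1333}{5177} = 1333 \cdot \frac{1}{5177} = \frac{43}{167}$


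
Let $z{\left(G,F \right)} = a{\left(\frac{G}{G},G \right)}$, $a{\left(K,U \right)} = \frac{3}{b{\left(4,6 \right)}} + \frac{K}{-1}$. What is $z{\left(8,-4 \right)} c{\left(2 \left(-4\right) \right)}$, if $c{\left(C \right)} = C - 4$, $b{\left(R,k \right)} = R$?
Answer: $3$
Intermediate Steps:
$a{\left(K,U \right)} = \frac{3}{4} - K$ ($a{\left(K,U \right)} = \frac{3}{4} + \frac{K}{-1} = 3 \cdot \frac{1}{4} + K \left(-1\right) = \frac{3}{4} - K$)
$z{\left(G,F \right)} = - \frac{1}{4}$ ($z{\left(G,F \right)} = \frac{3}{4} - \frac{G}{G} = \frac{3}{4} - 1 = - \frac{1}{4}$)
$c{\left(C \right)} = -4 + C$ ($c{\left(C \right)} = C - 4 = -4 + C$)
$z{\left(8,-4 \right)} c{\left(2 \left(-4\right) \right)} = - \frac{-4 + 2 \left(-4\right)}{4} = - \frac{-4 - 8}{4} = \left(- \frac{1}{4}\right) \left(-12\right) = 3$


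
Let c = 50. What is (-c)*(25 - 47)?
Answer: 1100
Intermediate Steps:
(-c)*(25 - 47) = (-1*50)*(25 - 47) = -50*(-22) = 1100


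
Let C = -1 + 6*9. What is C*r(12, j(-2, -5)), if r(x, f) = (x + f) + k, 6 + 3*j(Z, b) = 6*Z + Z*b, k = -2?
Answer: 1166/3 ≈ 388.67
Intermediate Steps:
j(Z, b) = -2 + 2*Z + Z*b/3 (j(Z, b) = -2 + (6*Z + Z*b)/3 = -2 + (2*Z + Z*b/3) = -2 + 2*Z + Z*b/3)
r(x, f) = -2 + f + x (r(x, f) = (x + f) - 2 = (f + x) - 2 = -2 + f + x)
C = 53 (C = -1 + 54 = 53)
C*r(12, j(-2, -5)) = 53*(-2 + (-2 + 2*(-2) + (⅓)*(-2)*(-5)) + 12) = 53*(-2 + (-2 - 4 + 10/3) + 12) = 53*(-2 - 8/3 + 12) = 53*(22/3) = 1166/3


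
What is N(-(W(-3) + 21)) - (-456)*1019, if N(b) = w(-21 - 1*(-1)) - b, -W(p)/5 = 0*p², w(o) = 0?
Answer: 464685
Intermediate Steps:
W(p) = 0 (W(p) = -0*p² = -5*0 = 0)
N(b) = -b (N(b) = 0 - b = -b)
N(-(W(-3) + 21)) - (-456)*1019 = -(-1)*(0 + 21) - (-456)*1019 = -(-1)*21 - 1*(-464664) = -1*(-21) + 464664 = 21 + 464664 = 464685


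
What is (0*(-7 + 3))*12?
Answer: 0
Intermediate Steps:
(0*(-7 + 3))*12 = (0*(-4))*12 = 0*12 = 0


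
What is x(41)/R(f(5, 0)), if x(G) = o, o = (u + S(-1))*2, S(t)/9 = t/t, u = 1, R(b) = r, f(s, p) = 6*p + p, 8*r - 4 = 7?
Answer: 160/11 ≈ 14.545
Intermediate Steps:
r = 11/8 (r = ½ + (⅛)*7 = ½ + 7/8 = 11/8 ≈ 1.3750)
f(s, p) = 7*p
R(b) = 11/8
S(t) = 9 (S(t) = 9*(t/t) = 9*1 = 9)
o = 20 (o = (1 + 9)*2 = 10*2 = 20)
x(G) = 20
x(41)/R(f(5, 0)) = 20/(11/8) = 20*(8/11) = 160/11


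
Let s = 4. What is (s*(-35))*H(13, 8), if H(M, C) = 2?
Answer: -280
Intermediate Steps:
(s*(-35))*H(13, 8) = (4*(-35))*2 = -140*2 = -280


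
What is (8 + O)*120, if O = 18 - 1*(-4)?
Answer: 3600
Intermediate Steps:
O = 22 (O = 18 + 4 = 22)
(8 + O)*120 = (8 + 22)*120 = 30*120 = 3600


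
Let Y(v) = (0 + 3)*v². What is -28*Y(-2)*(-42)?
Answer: 14112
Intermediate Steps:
Y(v) = 3*v²
-28*Y(-2)*(-42) = -84*(-2)²*(-42) = -84*4*(-42) = -28*12*(-42) = -336*(-42) = 14112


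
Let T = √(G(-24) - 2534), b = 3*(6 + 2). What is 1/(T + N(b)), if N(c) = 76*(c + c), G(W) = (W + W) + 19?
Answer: 3648/13310467 - I*√2563/13310467 ≈ 0.00027407 - 3.8035e-6*I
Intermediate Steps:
b = 24 (b = 3*8 = 24)
G(W) = 19 + 2*W (G(W) = 2*W + 19 = 19 + 2*W)
T = I*√2563 (T = √((19 + 2*(-24)) - 2534) = √((19 - 48) - 2534) = √(-29 - 2534) = √(-2563) = I*√2563 ≈ 50.626*I)
N(c) = 152*c (N(c) = 76*(2*c) = 152*c)
1/(T + N(b)) = 1/(I*√2563 + 152*24) = 1/(I*√2563 + 3648) = 1/(3648 + I*√2563)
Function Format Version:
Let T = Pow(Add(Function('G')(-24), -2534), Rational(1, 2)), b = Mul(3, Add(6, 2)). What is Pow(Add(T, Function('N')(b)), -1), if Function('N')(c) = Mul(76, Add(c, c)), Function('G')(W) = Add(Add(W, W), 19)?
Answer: Add(Rational(3648, 13310467), Mul(Rational(-1, 13310467), I, Pow(2563, Rational(1, 2)))) ≈ Add(0.00027407, Mul(-3.8035e-6, I))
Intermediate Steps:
b = 24 (b = Mul(3, 8) = 24)
Function('G')(W) = Add(19, Mul(2, W)) (Function('G')(W) = Add(Mul(2, W), 19) = Add(19, Mul(2, W)))
T = Mul(I, Pow(2563, Rational(1, 2))) (T = Pow(Add(Add(19, Mul(2, -24)), -2534), Rational(1, 2)) = Pow(Add(Add(19, -48), -2534), Rational(1, 2)) = Pow(Add(-29, -2534), Rational(1, 2)) = Pow(-2563, Rational(1, 2)) = Mul(I, Pow(2563, Rational(1, 2))) ≈ Mul(50.626, I))
Function('N')(c) = Mul(152, c) (Function('N')(c) = Mul(76, Mul(2, c)) = Mul(152, c))
Pow(Add(T, Function('N')(b)), -1) = Pow(Add(Mul(I, Pow(2563, Rational(1, 2))), Mul(152, 24)), -1) = Pow(Add(Mul(I, Pow(2563, Rational(1, 2))), 3648), -1) = Pow(Add(3648, Mul(I, Pow(2563, Rational(1, 2)))), -1)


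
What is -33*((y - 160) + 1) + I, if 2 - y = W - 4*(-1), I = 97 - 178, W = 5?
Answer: 5397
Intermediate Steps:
I = -81
y = -7 (y = 2 - (5 - 4*(-1)) = 2 - (5 + 4) = 2 - 1*9 = 2 - 9 = -7)
-33*((y - 160) + 1) + I = -33*((-7 - 160) + 1) - 81 = -33*(-167 + 1) - 81 = -33*(-166) - 81 = 5478 - 81 = 5397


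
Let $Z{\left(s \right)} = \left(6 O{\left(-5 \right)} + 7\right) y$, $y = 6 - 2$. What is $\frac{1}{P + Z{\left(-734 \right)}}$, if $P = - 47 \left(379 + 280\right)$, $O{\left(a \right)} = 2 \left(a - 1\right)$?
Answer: $- \frac{1}{31233} \approx -3.2017 \cdot 10^{-5}$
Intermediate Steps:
$y = 4$ ($y = 6 - 2 = 4$)
$O{\left(a \right)} = -2 + 2 a$ ($O{\left(a \right)} = 2 \left(-1 + a\right) = -2 + 2 a$)
$Z{\left(s \right)} = -260$ ($Z{\left(s \right)} = \left(6 \left(-2 + 2 \left(-5\right)\right) + 7\right) 4 = \left(6 \left(-2 - 10\right) + 7\right) 4 = \left(6 \left(-12\right) + 7\right) 4 = \left(-72 + 7\right) 4 = \left(-65\right) 4 = -260$)
$P = -30973$ ($P = \left(-47\right) 659 = -30973$)
$\frac{1}{P + Z{\left(-734 \right)}} = \frac{1}{-30973 - 260} = \frac{1}{-31233} = - \frac{1}{31233}$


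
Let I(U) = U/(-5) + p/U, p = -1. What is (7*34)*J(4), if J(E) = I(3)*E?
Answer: -13328/15 ≈ -888.53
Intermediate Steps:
I(U) = -1/U - U/5 (I(U) = U/(-5) - 1/U = U*(-⅕) - 1/U = -U/5 - 1/U = -1/U - U/5)
J(E) = -14*E/15 (J(E) = (-1/3 - ⅕*3)*E = (-1*⅓ - ⅗)*E = (-⅓ - ⅗)*E = -14*E/15)
(7*34)*J(4) = (7*34)*(-14/15*4) = 238*(-56/15) = -13328/15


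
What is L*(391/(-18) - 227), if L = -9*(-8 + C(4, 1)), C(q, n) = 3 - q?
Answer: -40293/2 ≈ -20147.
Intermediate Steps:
L = 81 (L = -9*(-8 + (3 - 1*4)) = -9*(-8 + (3 - 4)) = -9*(-8 - 1) = -9*(-9) = 81)
L*(391/(-18) - 227) = 81*(391/(-18) - 227) = 81*(391*(-1/18) - 227) = 81*(-391/18 - 227) = 81*(-4477/18) = -40293/2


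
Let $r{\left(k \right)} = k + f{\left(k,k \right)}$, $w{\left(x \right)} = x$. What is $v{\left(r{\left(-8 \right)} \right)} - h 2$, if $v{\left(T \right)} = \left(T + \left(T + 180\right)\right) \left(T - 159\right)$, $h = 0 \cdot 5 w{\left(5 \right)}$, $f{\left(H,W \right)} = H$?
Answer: $-25900$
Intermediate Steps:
$h = 0$ ($h = 0 \cdot 5 \cdot 5 = 0 \cdot 5 = 0$)
$r{\left(k \right)} = 2 k$ ($r{\left(k \right)} = k + k = 2 k$)
$v{\left(T \right)} = \left(-159 + T\right) \left(180 + 2 T\right)$ ($v{\left(T \right)} = \left(T + \left(180 + T\right)\right) \left(-159 + T\right) = \left(180 + 2 T\right) \left(-159 + T\right) = \left(-159 + T\right) \left(180 + 2 T\right)$)
$v{\left(r{\left(-8 \right)} \right)} - h 2 = \left(-28620 - 138 \cdot 2 \left(-8\right) + 2 \left(2 \left(-8\right)\right)^{2}\right) - 0 \cdot 2 = \left(-28620 - -2208 + 2 \left(-16\right)^{2}\right) - 0 = \left(-28620 + 2208 + 2 \cdot 256\right) + 0 = \left(-28620 + 2208 + 512\right) + 0 = -25900 + 0 = -25900$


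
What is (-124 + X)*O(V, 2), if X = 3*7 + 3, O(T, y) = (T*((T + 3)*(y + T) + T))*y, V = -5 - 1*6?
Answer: 134200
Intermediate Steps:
V = -11 (V = -5 - 6 = -11)
O(T, y) = T*y*(T + (3 + T)*(T + y)) (O(T, y) = (T*((3 + T)*(T + y) + T))*y = (T*(T + (3 + T)*(T + y)))*y = T*y*(T + (3 + T)*(T + y)))
X = 24 (X = 21 + 3 = 24)
(-124 + X)*O(V, 2) = (-124 + 24)*(-11*2*((-11)² + 3*2 + 4*(-11) - 11*2)) = -(-1100)*2*(121 + 6 - 44 - 22) = -(-1100)*2*61 = -100*(-1342) = 134200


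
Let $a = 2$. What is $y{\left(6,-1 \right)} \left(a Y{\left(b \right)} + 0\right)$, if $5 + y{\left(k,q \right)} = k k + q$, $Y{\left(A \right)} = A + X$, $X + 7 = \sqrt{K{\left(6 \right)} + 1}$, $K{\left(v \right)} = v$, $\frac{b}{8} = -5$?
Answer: $-2820 + 60 \sqrt{7} \approx -2661.3$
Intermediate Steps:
$b = -40$ ($b = 8 \left(-5\right) = -40$)
$X = -7 + \sqrt{7}$ ($X = -7 + \sqrt{6 + 1} = -7 + \sqrt{7} \approx -4.3542$)
$Y{\left(A \right)} = -7 + A + \sqrt{7}$ ($Y{\left(A \right)} = A - \left(7 - \sqrt{7}\right) = -7 + A + \sqrt{7}$)
$y{\left(k,q \right)} = -5 + q + k^{2}$ ($y{\left(k,q \right)} = -5 + \left(k k + q\right) = -5 + \left(k^{2} + q\right) = -5 + \left(q + k^{2}\right) = -5 + q + k^{2}$)
$y{\left(6,-1 \right)} \left(a Y{\left(b \right)} + 0\right) = \left(-5 - 1 + 6^{2}\right) \left(2 \left(-7 - 40 + \sqrt{7}\right) + 0\right) = \left(-5 - 1 + 36\right) \left(2 \left(-47 + \sqrt{7}\right) + 0\right) = 30 \left(\left(-94 + 2 \sqrt{7}\right) + 0\right) = 30 \left(-94 + 2 \sqrt{7}\right) = -2820 + 60 \sqrt{7}$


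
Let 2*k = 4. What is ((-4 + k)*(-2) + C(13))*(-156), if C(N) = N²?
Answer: -26988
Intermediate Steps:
k = 2 (k = (½)*4 = 2)
((-4 + k)*(-2) + C(13))*(-156) = ((-4 + 2)*(-2) + 13²)*(-156) = (-2*(-2) + 169)*(-156) = (4 + 169)*(-156) = 173*(-156) = -26988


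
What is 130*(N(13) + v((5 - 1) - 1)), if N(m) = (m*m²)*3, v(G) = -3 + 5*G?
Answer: 858390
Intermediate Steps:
N(m) = 3*m³ (N(m) = m³*3 = 3*m³)
130*(N(13) + v((5 - 1) - 1)) = 130*(3*13³ + (-3 + 5*((5 - 1) - 1))) = 130*(3*2197 + (-3 + 5*(4 - 1))) = 130*(6591 + (-3 + 5*3)) = 130*(6591 + (-3 + 15)) = 130*(6591 + 12) = 130*6603 = 858390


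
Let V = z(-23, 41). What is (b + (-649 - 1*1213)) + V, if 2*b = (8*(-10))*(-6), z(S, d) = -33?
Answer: -1655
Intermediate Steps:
V = -33
b = 240 (b = ((8*(-10))*(-6))/2 = (-80*(-6))/2 = (½)*480 = 240)
(b + (-649 - 1*1213)) + V = (240 + (-649 - 1*1213)) - 33 = (240 + (-649 - 1213)) - 33 = (240 - 1862) - 33 = -1622 - 33 = -1655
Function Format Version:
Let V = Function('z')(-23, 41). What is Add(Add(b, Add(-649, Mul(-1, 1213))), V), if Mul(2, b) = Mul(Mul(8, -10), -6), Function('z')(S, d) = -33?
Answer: -1655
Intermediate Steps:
V = -33
b = 240 (b = Mul(Rational(1, 2), Mul(Mul(8, -10), -6)) = Mul(Rational(1, 2), Mul(-80, -6)) = Mul(Rational(1, 2), 480) = 240)
Add(Add(b, Add(-649, Mul(-1, 1213))), V) = Add(Add(240, Add(-649, Mul(-1, 1213))), -33) = Add(Add(240, Add(-649, -1213)), -33) = Add(Add(240, -1862), -33) = Add(-1622, -33) = -1655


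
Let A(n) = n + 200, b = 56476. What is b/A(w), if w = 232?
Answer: 14119/108 ≈ 130.73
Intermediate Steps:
A(n) = 200 + n
b/A(w) = 56476/(200 + 232) = 56476/432 = 56476*(1/432) = 14119/108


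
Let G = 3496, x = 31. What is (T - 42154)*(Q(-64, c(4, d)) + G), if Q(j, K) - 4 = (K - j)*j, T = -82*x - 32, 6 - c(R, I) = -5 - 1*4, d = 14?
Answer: 69596768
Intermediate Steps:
c(R, I) = 15 (c(R, I) = 6 - (-5 - 1*4) = 6 - (-5 - 4) = 6 - 1*(-9) = 6 + 9 = 15)
T = -2574 (T = -82*31 - 32 = -2542 - 32 = -2574)
Q(j, K) = 4 + j*(K - j) (Q(j, K) = 4 + (K - j)*j = 4 + j*(K - j))
(T - 42154)*(Q(-64, c(4, d)) + G) = (-2574 - 42154)*((4 - 1*(-64)**2 + 15*(-64)) + 3496) = -44728*((4 - 1*4096 - 960) + 3496) = -44728*((4 - 4096 - 960) + 3496) = -44728*(-5052 + 3496) = -44728*(-1556) = 69596768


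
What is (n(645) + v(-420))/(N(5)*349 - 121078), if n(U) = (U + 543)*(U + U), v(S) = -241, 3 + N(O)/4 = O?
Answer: -31271/2414 ≈ -12.954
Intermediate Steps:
N(O) = -12 + 4*O
n(U) = 2*U*(543 + U) (n(U) = (543 + U)*(2*U) = 2*U*(543 + U))
(n(645) + v(-420))/(N(5)*349 - 121078) = (2*645*(543 + 645) - 241)/((-12 + 4*5)*349 - 121078) = (2*645*1188 - 241)/((-12 + 20)*349 - 121078) = (1532520 - 241)/(8*349 - 121078) = 1532279/(2792 - 121078) = 1532279/(-118286) = 1532279*(-1/118286) = -31271/2414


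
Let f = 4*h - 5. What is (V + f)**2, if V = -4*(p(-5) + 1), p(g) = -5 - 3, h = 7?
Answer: 2601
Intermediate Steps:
p(g) = -8
V = 28 (V = -4*(-8 + 1) = -4*(-7) = 28)
f = 23 (f = 4*7 - 5 = 28 - 5 = 23)
(V + f)**2 = (28 + 23)**2 = 51**2 = 2601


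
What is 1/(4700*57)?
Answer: 1/267900 ≈ 3.7327e-6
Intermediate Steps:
1/(4700*57) = 1/267900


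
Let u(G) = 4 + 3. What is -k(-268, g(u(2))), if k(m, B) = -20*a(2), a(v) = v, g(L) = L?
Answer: 40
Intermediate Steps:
u(G) = 7
k(m, B) = -40 (k(m, B) = -20*2 = -40)
-k(-268, g(u(2))) = -1*(-40) = 40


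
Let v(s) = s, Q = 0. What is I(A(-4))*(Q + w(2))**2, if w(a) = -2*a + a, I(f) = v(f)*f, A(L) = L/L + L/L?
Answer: 16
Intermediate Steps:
A(L) = 2 (A(L) = 1 + 1 = 2)
I(f) = f**2 (I(f) = f*f = f**2)
w(a) = -a
I(A(-4))*(Q + w(2))**2 = 2**2*(0 - 1*2)**2 = 4*(0 - 2)**2 = 4*(-2)**2 = 4*4 = 16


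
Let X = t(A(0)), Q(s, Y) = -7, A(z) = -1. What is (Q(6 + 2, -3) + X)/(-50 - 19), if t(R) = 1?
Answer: 2/23 ≈ 0.086957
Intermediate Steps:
X = 1
(Q(6 + 2, -3) + X)/(-50 - 19) = (-7 + 1)/(-50 - 19) = -6/(-69) = -1/69*(-6) = 2/23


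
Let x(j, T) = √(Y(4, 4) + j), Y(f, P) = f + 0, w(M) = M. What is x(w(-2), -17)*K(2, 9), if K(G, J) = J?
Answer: 9*√2 ≈ 12.728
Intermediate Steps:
Y(f, P) = f
x(j, T) = √(4 + j)
x(w(-2), -17)*K(2, 9) = √(4 - 2)*9 = √2*9 = 9*√2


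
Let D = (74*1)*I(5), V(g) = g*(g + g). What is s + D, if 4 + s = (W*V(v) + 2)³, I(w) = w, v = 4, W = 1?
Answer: 39670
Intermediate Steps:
V(g) = 2*g² (V(g) = g*(2*g) = 2*g²)
D = 370 (D = (74*1)*5 = 74*5 = 370)
s = 39300 (s = -4 + (1*(2*4²) + 2)³ = -4 + (1*(2*16) + 2)³ = -4 + (1*32 + 2)³ = -4 + (32 + 2)³ = -4 + 34³ = -4 + 39304 = 39300)
s + D = 39300 + 370 = 39670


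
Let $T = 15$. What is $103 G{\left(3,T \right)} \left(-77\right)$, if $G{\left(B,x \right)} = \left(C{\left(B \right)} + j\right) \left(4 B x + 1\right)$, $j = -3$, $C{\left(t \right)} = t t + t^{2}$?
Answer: $-21532665$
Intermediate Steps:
$C{\left(t \right)} = 2 t^{2}$ ($C{\left(t \right)} = t^{2} + t^{2} = 2 t^{2}$)
$G{\left(B,x \right)} = \left(1 + 4 B x\right) \left(-3 + 2 B^{2}\right)$ ($G{\left(B,x \right)} = \left(2 B^{2} - 3\right) \left(4 B x + 1\right) = \left(-3 + 2 B^{2}\right) \left(4 B x + 1\right) = \left(-3 + 2 B^{2}\right) \left(1 + 4 B x\right) = \left(1 + 4 B x\right) \left(-3 + 2 B^{2}\right)$)
$103 G{\left(3,T \right)} \left(-77\right) = 103 \left(-3 + 2 \cdot 3^{2} - 36 \cdot 15 + 8 \cdot 15 \cdot 3^{3}\right) \left(-77\right) = 103 \left(-3 + 2 \cdot 9 - 540 + 8 \cdot 15 \cdot 27\right) \left(-77\right) = 103 \left(-3 + 18 - 540 + 3240\right) \left(-77\right) = 103 \cdot 2715 \left(-77\right) = 279645 \left(-77\right) = -21532665$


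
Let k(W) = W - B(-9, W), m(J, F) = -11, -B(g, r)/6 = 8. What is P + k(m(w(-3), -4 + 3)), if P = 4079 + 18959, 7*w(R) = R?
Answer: 23075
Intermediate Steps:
B(g, r) = -48 (B(g, r) = -6*8 = -48)
w(R) = R/7
k(W) = 48 + W (k(W) = W - 1*(-48) = W + 48 = 48 + W)
P = 23038
P + k(m(w(-3), -4 + 3)) = 23038 + (48 - 11) = 23038 + 37 = 23075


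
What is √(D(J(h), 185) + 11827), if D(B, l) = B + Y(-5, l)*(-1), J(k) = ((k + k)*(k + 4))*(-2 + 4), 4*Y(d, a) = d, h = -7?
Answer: √47649/2 ≈ 109.14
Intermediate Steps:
Y(d, a) = d/4
J(k) = 4*k*(4 + k) (J(k) = ((2*k)*(4 + k))*2 = (2*k*(4 + k))*2 = 4*k*(4 + k))
D(B, l) = 5/4 + B (D(B, l) = B + ((¼)*(-5))*(-1) = B - 5/4*(-1) = B + 5/4 = 5/4 + B)
√(D(J(h), 185) + 11827) = √((5/4 + 4*(-7)*(4 - 7)) + 11827) = √((5/4 + 4*(-7)*(-3)) + 11827) = √((5/4 + 84) + 11827) = √(341/4 + 11827) = √(47649/4) = √47649/2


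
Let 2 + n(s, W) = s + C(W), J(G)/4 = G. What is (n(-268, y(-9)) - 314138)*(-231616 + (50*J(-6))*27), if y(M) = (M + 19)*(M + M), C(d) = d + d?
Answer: 83103788288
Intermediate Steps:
C(d) = 2*d
y(M) = 2*M*(19 + M) (y(M) = (19 + M)*(2*M) = 2*M*(19 + M))
J(G) = 4*G
n(s, W) = -2 + s + 2*W (n(s, W) = -2 + (s + 2*W) = -2 + s + 2*W)
(n(-268, y(-9)) - 314138)*(-231616 + (50*J(-6))*27) = ((-2 - 268 + 2*(2*(-9)*(19 - 9))) - 314138)*(-231616 + (50*(4*(-6)))*27) = ((-2 - 268 + 2*(2*(-9)*10)) - 314138)*(-231616 + (50*(-24))*27) = ((-2 - 268 + 2*(-180)) - 314138)*(-231616 - 1200*27) = ((-2 - 268 - 360) - 314138)*(-231616 - 32400) = (-630 - 314138)*(-264016) = -314768*(-264016) = 83103788288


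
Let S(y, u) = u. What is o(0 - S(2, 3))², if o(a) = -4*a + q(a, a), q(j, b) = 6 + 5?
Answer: 529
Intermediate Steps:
q(j, b) = 11
o(a) = 11 - 4*a (o(a) = -4*a + 11 = 11 - 4*a)
o(0 - S(2, 3))² = (11 - 4*(0 - 1*3))² = (11 - 4*(0 - 3))² = (11 - 4*(-3))² = (11 + 12)² = 23² = 529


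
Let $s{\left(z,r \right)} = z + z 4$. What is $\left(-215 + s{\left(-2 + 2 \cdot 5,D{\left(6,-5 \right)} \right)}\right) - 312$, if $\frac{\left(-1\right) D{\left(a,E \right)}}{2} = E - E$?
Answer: $-487$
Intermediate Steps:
$D{\left(a,E \right)} = 0$ ($D{\left(a,E \right)} = - 2 \left(E - E\right) = \left(-2\right) 0 = 0$)
$s{\left(z,r \right)} = 5 z$ ($s{\left(z,r \right)} = z + 4 z = 5 z$)
$\left(-215 + s{\left(-2 + 2 \cdot 5,D{\left(6,-5 \right)} \right)}\right) - 312 = \left(-215 + 5 \left(-2 + 2 \cdot 5\right)\right) - 312 = \left(-215 + 5 \left(-2 + 10\right)\right) - 312 = \left(-215 + 5 \cdot 8\right) - 312 = \left(-215 + 40\right) - 312 = -175 - 312 = -487$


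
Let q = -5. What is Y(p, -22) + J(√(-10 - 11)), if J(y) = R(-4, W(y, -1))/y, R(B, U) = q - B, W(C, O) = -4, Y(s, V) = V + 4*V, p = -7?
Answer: -110 + I*√21/21 ≈ -110.0 + 0.21822*I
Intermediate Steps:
Y(s, V) = 5*V
R(B, U) = -5 - B
J(y) = -1/y (J(y) = (-5 - 1*(-4))/y = (-5 + 4)/y = -1/y)
Y(p, -22) + J(√(-10 - 11)) = 5*(-22) - 1/(√(-10 - 11)) = -110 - 1/(√(-21)) = -110 - 1/(I*√21) = -110 - (-1)*I*√21/21 = -110 + I*√21/21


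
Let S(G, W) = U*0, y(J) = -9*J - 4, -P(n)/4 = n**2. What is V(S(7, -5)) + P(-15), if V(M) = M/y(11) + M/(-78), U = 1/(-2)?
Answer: -900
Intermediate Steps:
P(n) = -4*n**2
y(J) = -4 - 9*J
U = -1/2 ≈ -0.50000
S(G, W) = 0 (S(G, W) = -1/2*0 = 0)
V(M) = -181*M/8034 (V(M) = M/(-4 - 9*11) + M/(-78) = M/(-4 - 99) + M*(-1/78) = M/(-103) - M/78 = M*(-1/103) - M/78 = -M/103 - M/78 = -181*M/8034)
V(S(7, -5)) + P(-15) = -181/8034*0 - 4*(-15)**2 = 0 - 4*225 = 0 - 900 = -900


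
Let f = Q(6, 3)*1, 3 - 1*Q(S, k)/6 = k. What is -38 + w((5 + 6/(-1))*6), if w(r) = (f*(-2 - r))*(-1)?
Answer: -38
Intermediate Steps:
Q(S, k) = 18 - 6*k
f = 0 (f = (18 - 6*3)*1 = (18 - 18)*1 = 0*1 = 0)
w(r) = 0 (w(r) = (0*(-2 - r))*(-1) = 0*(-1) = 0)
-38 + w((5 + 6/(-1))*6) = -38 + 0 = -38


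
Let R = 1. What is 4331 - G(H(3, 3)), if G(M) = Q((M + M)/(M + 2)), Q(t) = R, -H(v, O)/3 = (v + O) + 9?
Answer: 4330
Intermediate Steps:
H(v, O) = -27 - 3*O - 3*v (H(v, O) = -3*((v + O) + 9) = -3*((O + v) + 9) = -3*(9 + O + v) = -27 - 3*O - 3*v)
Q(t) = 1
G(M) = 1
4331 - G(H(3, 3)) = 4331 - 1*1 = 4331 - 1 = 4330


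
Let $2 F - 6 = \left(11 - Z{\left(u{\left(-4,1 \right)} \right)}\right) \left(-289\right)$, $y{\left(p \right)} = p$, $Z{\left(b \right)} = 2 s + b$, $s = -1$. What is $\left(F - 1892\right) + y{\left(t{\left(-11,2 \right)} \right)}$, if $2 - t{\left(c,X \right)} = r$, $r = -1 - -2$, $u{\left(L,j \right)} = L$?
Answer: $- \frac{8689}{2} \approx -4344.5$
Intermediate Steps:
$Z{\left(b \right)} = -2 + b$ ($Z{\left(b \right)} = 2 \left(-1\right) + b = -2 + b$)
$r = 1$ ($r = -1 + 2 = 1$)
$t{\left(c,X \right)} = 1$ ($t{\left(c,X \right)} = 2 - 1 = 1$)
$F = - \frac{4907}{2}$ ($F = 3 + \frac{\left(11 - \left(-2 - 4\right)\right) \left(-289\right)}{2} = 3 + \frac{\left(11 - -6\right) \left(-289\right)}{2} = 3 + \frac{\left(11 + 6\right) \left(-289\right)}{2} = 3 + \frac{17 \left(-289\right)}{2} = 3 + \frac{1}{2} \left(-4913\right) = 3 - \frac{4913}{2} = - \frac{4907}{2} \approx -2453.5$)
$\left(F - 1892\right) + y{\left(t{\left(-11,2 \right)} \right)} = \left(- \frac{4907}{2} - 1892\right) + 1 = - \frac{8691}{2} + 1 = - \frac{8689}{2}$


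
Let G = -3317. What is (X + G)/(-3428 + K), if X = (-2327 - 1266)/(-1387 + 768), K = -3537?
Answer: 409926/862267 ≈ 0.47540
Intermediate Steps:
X = 3593/619 (X = -3593/(-619) = -3593*(-1/619) = 3593/619 ≈ 5.8045)
(X + G)/(-3428 + K) = (3593/619 - 3317)/(-3428 - 3537) = -2049630/619/(-6965) = -2049630/619*(-1/6965) = 409926/862267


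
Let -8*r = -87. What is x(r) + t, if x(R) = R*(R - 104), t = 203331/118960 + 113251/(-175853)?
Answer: -84654341060293/83677891520 ≈ -1011.7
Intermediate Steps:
r = 87/8 (r = -1/8*(-87) = 87/8 ≈ 10.875)
t = 22284027383/20919472880 (t = 203331*(1/118960) + 113251*(-1/175853) = 203331/118960 - 113251/175853 = 22284027383/20919472880 ≈ 1.0652)
x(R) = R*(-104 + R)
x(r) + t = 87*(-104 + 87/8)/8 + 22284027383/20919472880 = (87/8)*(-745/8) + 22284027383/20919472880 = -64815/64 + 22284027383/20919472880 = -84654341060293/83677891520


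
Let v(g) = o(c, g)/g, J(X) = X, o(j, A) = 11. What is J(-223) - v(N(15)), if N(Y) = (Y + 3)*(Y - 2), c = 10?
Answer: -52193/234 ≈ -223.05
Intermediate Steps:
N(Y) = (-2 + Y)*(3 + Y) (N(Y) = (3 + Y)*(-2 + Y) = (-2 + Y)*(3 + Y))
v(g) = 11/g
J(-223) - v(N(15)) = -223 - 11/(-6 + 15 + 15²) = -223 - 11/(-6 + 15 + 225) = -223 - 11/234 = -52193/234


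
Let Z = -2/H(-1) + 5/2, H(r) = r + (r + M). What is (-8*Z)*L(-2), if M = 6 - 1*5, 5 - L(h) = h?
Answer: -252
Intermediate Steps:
L(h) = 5 - h
M = 1 (M = 6 - 5 = 1)
H(r) = 1 + 2*r (H(r) = r + (r + 1) = r + (1 + r) = 1 + 2*r)
Z = 9/2 (Z = -2/(1 + 2*(-1)) + 5/2 = -2/(1 - 2) + 5*(1/2) = -2/(-1) + 5/2 = -2*(-1) + 5/2 = 2 + 5/2 = 9/2 ≈ 4.5000)
(-8*Z)*L(-2) = (-8*9/2)*(5 - 1*(-2)) = -36*(5 + 2) = -36*7 = -252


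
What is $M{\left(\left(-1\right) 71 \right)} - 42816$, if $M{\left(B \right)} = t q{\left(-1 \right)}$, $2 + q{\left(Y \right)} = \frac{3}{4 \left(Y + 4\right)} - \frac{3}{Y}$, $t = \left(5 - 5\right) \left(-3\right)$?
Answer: $-42816$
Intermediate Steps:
$t = 0$ ($t = 0 \left(-3\right) = 0$)
$q{\left(Y \right)} = -2 - \frac{3}{Y} + \frac{3}{16 + 4 Y}$ ($q{\left(Y \right)} = -2 + \left(\frac{3}{4 \left(Y + 4\right)} - \frac{3}{Y}\right) = -2 + \left(\frac{3}{4 \left(4 + Y\right)} - \frac{3}{Y}\right) = -2 + \left(\frac{3}{16 + 4 Y} - \frac{3}{Y}\right) = -2 + \left(- \frac{3}{Y} + \frac{3}{16 + 4 Y}\right) = -2 - \frac{3}{Y} + \frac{3}{16 + 4 Y}$)
$M{\left(B \right)} = 0$ ($M{\left(B \right)} = 0 \frac{-48 - -41 - 8 \left(-1\right)^{2}}{4 \left(-1\right) \left(4 - 1\right)} = 0 \cdot \frac{1}{4} \left(-1\right) \frac{1}{3} \left(-48 + 41 - 8\right) = 0 \cdot \frac{1}{4} \left(-1\right) \frac{1}{3} \left(-15\right) = 0 \cdot \frac{5}{4} = 0$)
$M{\left(\left(-1\right) 71 \right)} - 42816 = 0 - 42816 = -42816$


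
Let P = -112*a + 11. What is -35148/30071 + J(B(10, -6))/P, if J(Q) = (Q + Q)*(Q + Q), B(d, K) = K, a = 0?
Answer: 3943596/330781 ≈ 11.922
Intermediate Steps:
P = 11 (P = -112*0 + 11 = 0 + 11 = 11)
J(Q) = 4*Q² (J(Q) = (2*Q)*(2*Q) = 4*Q²)
-35148/30071 + J(B(10, -6))/P = -35148/30071 + (4*(-6)²)/11 = -35148*1/30071 + (4*36)*(1/11) = -35148/30071 + 144*(1/11) = -35148/30071 + 144/11 = 3943596/330781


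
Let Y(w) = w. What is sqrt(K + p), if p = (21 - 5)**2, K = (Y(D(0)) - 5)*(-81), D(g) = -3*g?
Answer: sqrt(661) ≈ 25.710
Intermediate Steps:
K = 405 (K = (-3*0 - 5)*(-81) = (0 - 5)*(-81) = -5*(-81) = 405)
p = 256 (p = 16**2 = 256)
sqrt(K + p) = sqrt(405 + 256) = sqrt(661)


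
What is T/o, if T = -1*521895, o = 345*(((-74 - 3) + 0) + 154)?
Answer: -3163/161 ≈ -19.646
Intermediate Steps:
o = 26565 (o = 345*((-77 + 0) + 154) = 345*(-77 + 154) = 345*77 = 26565)
T = -521895
T/o = -521895/26565 = -521895*1/26565 = -3163/161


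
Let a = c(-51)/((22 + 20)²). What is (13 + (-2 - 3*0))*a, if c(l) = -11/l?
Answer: 121/89964 ≈ 0.0013450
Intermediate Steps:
a = 11/89964 (a = (-11/(-51))/((22 + 20)²) = (-11*(-1/51))/(42²) = (11/51)/1764 = (11/51)*(1/1764) = 11/89964 ≈ 0.00012227)
(13 + (-2 - 3*0))*a = (13 + (-2 - 3*0))*(11/89964) = (13 + (-2 + 0))*(11/89964) = (13 - 2)*(11/89964) = 11*(11/89964) = 121/89964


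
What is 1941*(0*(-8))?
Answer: 0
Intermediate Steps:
1941*(0*(-8)) = 1941*0 = 0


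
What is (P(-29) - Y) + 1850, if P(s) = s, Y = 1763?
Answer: 58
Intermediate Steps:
(P(-29) - Y) + 1850 = (-29 - 1*1763) + 1850 = (-29 - 1763) + 1850 = -1792 + 1850 = 58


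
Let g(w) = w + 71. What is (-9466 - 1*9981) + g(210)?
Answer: -19166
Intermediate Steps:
g(w) = 71 + w
(-9466 - 1*9981) + g(210) = (-9466 - 1*9981) + (71 + 210) = (-9466 - 9981) + 281 = -19447 + 281 = -19166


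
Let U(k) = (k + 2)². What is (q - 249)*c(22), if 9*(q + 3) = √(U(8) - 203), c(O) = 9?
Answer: -2268 + I*√103 ≈ -2268.0 + 10.149*I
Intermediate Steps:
U(k) = (2 + k)²
q = -3 + I*√103/9 (q = -3 + √((2 + 8)² - 203)/9 = -3 + √(10² - 203)/9 = -3 + √(100 - 203)/9 = -3 + √(-103)/9 = -3 + (I*√103)/9 = -3 + I*√103/9 ≈ -3.0 + 1.1277*I)
(q - 249)*c(22) = ((-3 + I*√103/9) - 249)*9 = (-252 + I*√103/9)*9 = -2268 + I*√103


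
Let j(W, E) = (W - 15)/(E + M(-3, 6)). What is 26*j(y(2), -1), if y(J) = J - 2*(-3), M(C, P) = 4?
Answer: -182/3 ≈ -60.667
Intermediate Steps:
y(J) = 6 + J (y(J) = J + 6 = 6 + J)
j(W, E) = (-15 + W)/(4 + E) (j(W, E) = (W - 15)/(E + 4) = (-15 + W)/(4 + E))
26*j(y(2), -1) = 26*((-15 + (6 + 2))/(4 - 1)) = 26*((-15 + 8)/3) = 26*((⅓)*(-7)) = 26*(-7/3) = -182/3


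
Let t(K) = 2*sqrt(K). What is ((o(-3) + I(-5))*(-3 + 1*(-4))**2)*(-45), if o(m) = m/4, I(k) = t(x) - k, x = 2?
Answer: -37485/4 - 4410*sqrt(2) ≈ -15608.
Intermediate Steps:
I(k) = -k + 2*sqrt(2) (I(k) = 2*sqrt(2) - k = -k + 2*sqrt(2))
o(m) = m/4 (o(m) = m*(1/4) = m/4)
((o(-3) + I(-5))*(-3 + 1*(-4))**2)*(-45) = (((1/4)*(-3) + (-1*(-5) + 2*sqrt(2)))*(-3 + 1*(-4))**2)*(-45) = ((-3/4 + (5 + 2*sqrt(2)))*(-3 - 4)**2)*(-45) = ((17/4 + 2*sqrt(2))*(-7)**2)*(-45) = ((17/4 + 2*sqrt(2))*49)*(-45) = (833/4 + 98*sqrt(2))*(-45) = -37485/4 - 4410*sqrt(2)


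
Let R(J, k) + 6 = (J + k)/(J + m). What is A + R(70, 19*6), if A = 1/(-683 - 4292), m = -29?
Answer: -308491/203975 ≈ -1.5124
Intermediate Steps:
R(J, k) = -6 + (J + k)/(-29 + J) (R(J, k) = -6 + (J + k)/(J - 29) = -6 + (J + k)/(-29 + J))
A = -1/4975 (A = 1/(-4975) = -1/4975 ≈ -0.00020101)
A + R(70, 19*6) = -1/4975 + (174 + 19*6 - 5*70)/(-29 + 70) = -1/4975 + (174 + 114 - 350)/41 = -1/4975 + (1/41)*(-62) = -1/4975 - 62/41 = -308491/203975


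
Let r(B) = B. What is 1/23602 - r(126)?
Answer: -2973851/23602 ≈ -126.00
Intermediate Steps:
1/23602 - r(126) = 1/23602 - 1*126 = 1/23602 - 126 = -2973851/23602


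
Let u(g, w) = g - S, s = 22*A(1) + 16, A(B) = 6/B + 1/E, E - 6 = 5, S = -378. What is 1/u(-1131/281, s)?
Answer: 281/105087 ≈ 0.0026740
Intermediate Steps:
E = 11 (E = 6 + 5 = 11)
A(B) = 1/11 + 6/B (A(B) = 6/B + 1/11 = 1/11 + 6/B)
s = 150 (s = 22*((1/11)*(66 + 1)/1) + 16 = 22*((1/11)*1*67) + 16 = 22*(67/11) + 16 = 134 + 16 = 150)
u(g, w) = 378 + g (u(g, w) = g - 1*(-378) = g + 378 = 378 + g)
1/u(-1131/281, s) = 1/(378 - 1131/281) = 1/(105087/281) = 281/105087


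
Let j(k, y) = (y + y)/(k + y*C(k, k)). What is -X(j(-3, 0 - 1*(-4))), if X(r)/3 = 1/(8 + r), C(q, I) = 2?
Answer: -5/16 ≈ -0.31250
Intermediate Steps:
j(k, y) = 2*y/(k + 2*y) (j(k, y) = (y + y)/(k + y*2) = (2*y)/(k + 2*y) = 2*y/(k + 2*y))
X(r) = 3/(8 + r)
-X(j(-3, 0 - 1*(-4))) = -3/(8 + 2*(0 - 1*(-4))/(-3 + 2*(0 - 1*(-4)))) = -3/(8 + 2*(0 + 4)/(-3 + 2*(0 + 4))) = -3/(8 + 2*4/(-3 + 2*4)) = -3/(8 + 2*4/(-3 + 8)) = -3/(8 + 2*4/5) = -3/(8 + 2*4*(⅕)) = -3/(8 + 8/5) = -3/48/5 = -3*5/48 = -1*5/16 = -5/16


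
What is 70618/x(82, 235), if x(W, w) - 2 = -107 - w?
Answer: -2077/10 ≈ -207.70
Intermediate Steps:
x(W, w) = -105 - w (x(W, w) = 2 + (-107 - w) = -105 - w)
70618/x(82, 235) = 70618/(-105 - 1*235) = 70618/(-105 - 235) = 70618/(-340) = 70618*(-1/340) = -2077/10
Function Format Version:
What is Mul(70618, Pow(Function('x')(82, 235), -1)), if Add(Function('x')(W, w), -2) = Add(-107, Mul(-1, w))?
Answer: Rational(-2077, 10) ≈ -207.70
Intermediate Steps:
Function('x')(W, w) = Add(-105, Mul(-1, w)) (Function('x')(W, w) = Add(2, Add(-107, Mul(-1, w))) = Add(-105, Mul(-1, w)))
Mul(70618, Pow(Function('x')(82, 235), -1)) = Mul(70618, Pow(Add(-105, Mul(-1, 235)), -1)) = Mul(70618, Pow(Add(-105, -235), -1)) = Mul(70618, Pow(-340, -1)) = Mul(70618, Rational(-1, 340)) = Rational(-2077, 10)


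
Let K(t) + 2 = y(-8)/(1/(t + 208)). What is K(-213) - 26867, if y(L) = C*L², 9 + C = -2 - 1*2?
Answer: -22709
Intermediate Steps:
C = -13 (C = -9 + (-2 - 1*2) = -9 + (-2 - 2) = -9 - 4 = -13)
y(L) = -13*L²
K(t) = -173058 - 832*t (K(t) = -2 + (-13*(-8)²)/(1/(t + 208)) = -2 + (-13*64)/(1/(208 + t)) = -2 - 832*(208 + t) = -2 + (-173056 - 832*t) = -173058 - 832*t)
K(-213) - 26867 = (-173058 - 832*(-213)) - 26867 = (-173058 + 177216) - 26867 = 4158 - 26867 = -22709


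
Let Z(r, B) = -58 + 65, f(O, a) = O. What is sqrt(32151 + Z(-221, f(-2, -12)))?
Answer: sqrt(32158) ≈ 179.33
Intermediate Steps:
Z(r, B) = 7
sqrt(32151 + Z(-221, f(-2, -12))) = sqrt(32151 + 7) = sqrt(32158)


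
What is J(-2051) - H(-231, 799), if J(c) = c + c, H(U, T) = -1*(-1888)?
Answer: -5990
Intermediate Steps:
H(U, T) = 1888
J(c) = 2*c
J(-2051) - H(-231, 799) = 2*(-2051) - 1*1888 = -4102 - 1888 = -5990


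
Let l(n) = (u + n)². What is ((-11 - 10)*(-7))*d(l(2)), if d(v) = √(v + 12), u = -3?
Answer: 147*√13 ≈ 530.02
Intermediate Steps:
l(n) = (-3 + n)²
d(v) = √(12 + v)
((-11 - 10)*(-7))*d(l(2)) = ((-11 - 10)*(-7))*√(12 + (-3 + 2)²) = (-21*(-7))*√(12 + (-1)²) = 147*√(12 + 1) = 147*√13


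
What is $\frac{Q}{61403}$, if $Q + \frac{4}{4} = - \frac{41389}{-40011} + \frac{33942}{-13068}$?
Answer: $- \frac{74446981}{1783633484358} \approx -4.1739 \cdot 10^{-5}$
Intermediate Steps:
$Q = - \frac{74446981}{29047986}$ ($Q = -1 + \left(- \frac{41389}{-40011} + \frac{33942}{-13068}\right) = -1 + \left(\left(-41389\right) \left(- \frac{1}{40011}\right) + 33942 \left(- \frac{1}{13068}\right)\right) = -1 + \left(\frac{41389}{40011} - \frac{5657}{2178}\right) = -1 - \frac{45398995}{29047986} = - \frac{74446981}{29047986} \approx -2.5629$)
$\frac{Q}{61403} = - \frac{74446981}{29047986 \cdot 61403} = \left(- \frac{74446981}{29047986}\right) \frac{1}{61403} = - \frac{74446981}{1783633484358}$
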